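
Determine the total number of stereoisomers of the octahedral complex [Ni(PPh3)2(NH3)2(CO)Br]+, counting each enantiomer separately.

8

In an octahedral complex each vertex has one trans partner and four cis neighbours.
Working through the distinct placements yields 6 geometric isomers: PPh3 trans, NH3 trans; PPh3 cis, NH3 cis (3 arrangements, 2 chiral); PPh3 trans, NH3 cis; PPh3 cis, NH3 trans.
Of these, 2 lack any improper symmetry element and so occur as enantiomeric pairs, giving 6 + 2 = 8 stereoisomers in total.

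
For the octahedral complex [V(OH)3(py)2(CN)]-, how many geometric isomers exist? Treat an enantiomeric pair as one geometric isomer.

In an octahedral complex each vertex has one trans partner and four cis neighbours.
Systematic placement gives 3 geometric isomers: OH mer, py trans; OH fac, py cis; OH mer, py cis.

3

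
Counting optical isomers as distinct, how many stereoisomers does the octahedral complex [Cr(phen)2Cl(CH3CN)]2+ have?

3

Each phen is bidentate and must span two cis positions.
There are 2 geometric isomers: Cl and CH3CN mutually trans; Cl and CH3CN mutually cis (chiral).
One of these lacks any improper symmetry element and so occurs as an enantiomeric pair, giving 2 + 1 = 3 stereoisomers in total.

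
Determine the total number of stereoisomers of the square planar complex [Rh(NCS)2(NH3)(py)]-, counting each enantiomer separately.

2

In a square planar complex each vertex has one trans partner and two cis neighbours.
The distinct arrangements are (2 in all): NCS cis; NCS trans.
Each arrangement has an internal mirror plane or centre of symmetry, so none is chiral.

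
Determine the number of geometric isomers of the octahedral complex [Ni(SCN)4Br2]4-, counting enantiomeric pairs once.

2

An octahedron has six vertices in three trans pairs; every non-trans pair is cis.
There are 2 geometric isomers: Br trans; Br cis.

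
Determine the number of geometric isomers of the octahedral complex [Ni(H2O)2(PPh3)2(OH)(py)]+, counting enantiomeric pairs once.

6

The distinct arrangements are (6 in all): H2O trans, PPh3 cis; H2O trans, PPh3 trans; H2O cis, PPh3 cis (3 arrangements, 2 chiral); H2O cis, PPh3 trans.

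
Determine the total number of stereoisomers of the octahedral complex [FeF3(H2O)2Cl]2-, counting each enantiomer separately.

An octahedron has six vertices in three trans pairs; every non-trans pair is cis.
Working through the distinct placements yields 3 geometric isomers: F mer, H2O trans; F fac, H2O cis; F mer, H2O cis.
Each arrangement has an internal mirror plane or centre of symmetry, so none is chiral.

3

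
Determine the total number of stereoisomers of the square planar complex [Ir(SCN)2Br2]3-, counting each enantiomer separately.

2

Working through the distinct placements yields 2 geometric isomers: SCN cis; SCN trans.
Each arrangement has an internal mirror plane or centre of symmetry, so none is chiral.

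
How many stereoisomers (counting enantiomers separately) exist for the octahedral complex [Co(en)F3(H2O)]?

2

In an octahedral complex each vertex has one trans partner and four cis neighbours.
Each en is bidentate and must span two cis positions.
Working through the distinct placements yields 2 geometric isomers: F mer; F fac.
Each arrangement has an internal mirror plane or centre of symmetry, so none is chiral.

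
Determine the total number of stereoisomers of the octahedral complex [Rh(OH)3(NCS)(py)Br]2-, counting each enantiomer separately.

The six octahedral sites form three mutually perpendicular trans pairs.
Working through the distinct placements yields 4 geometric isomers: OH mer (3 arrangements); OH fac (chiral).
One of these lacks any improper symmetry element and so occurs as an enantiomeric pair, giving 4 + 1 = 5 stereoisomers in total.

5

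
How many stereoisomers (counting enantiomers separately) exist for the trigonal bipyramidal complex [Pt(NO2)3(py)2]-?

3

A trigonal bipyramid has two axial and three equatorial sites, which are chemically inequivalent.
Working through the distinct placements yields 3 geometric isomers: py both equatorial; py one axial, one equatorial; py both axial.
Each arrangement has an internal mirror plane or centre of symmetry, so none is chiral.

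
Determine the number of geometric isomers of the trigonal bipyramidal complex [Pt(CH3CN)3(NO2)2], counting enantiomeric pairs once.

There are 3 geometric isomers: NO2 both equatorial; NO2 one axial, one equatorial; NO2 both axial.

3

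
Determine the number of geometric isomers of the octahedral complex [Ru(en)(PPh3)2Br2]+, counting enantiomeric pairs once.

3

The six octahedral sites form three mutually perpendicular trans pairs.
Each en is bidentate and must span two cis positions.
The distinct arrangements are (3 in all): PPh3 cis, Br trans; PPh3 cis, Br cis (chiral); PPh3 trans, Br cis.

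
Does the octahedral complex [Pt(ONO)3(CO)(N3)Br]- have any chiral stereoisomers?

Working through the distinct placements yields 4 geometric isomers: ONO mer (3 arrangements); ONO fac (chiral).
One of these lacks any improper symmetry element and so occurs as an enantiomeric pair, giving 4 + 1 = 5 stereoisomers in total.

yes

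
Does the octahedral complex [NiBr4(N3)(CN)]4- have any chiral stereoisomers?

An octahedron has six vertices in three trans pairs; every non-trans pair is cis.
The distinct arrangements are (2 in all): N3 and CN mutually trans; N3 and CN mutually cis.
Each arrangement has an internal mirror plane or centre of symmetry, so none is chiral.

no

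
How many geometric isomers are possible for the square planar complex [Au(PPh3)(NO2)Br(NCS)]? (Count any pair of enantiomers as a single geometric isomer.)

A square has two trans pairs of vertices; adjacent vertices are cis.
Working through the distinct placements yields 3 geometric isomers: (Br/NO2 trans, NCS/PPh3 trans); (Br/PPh3 trans, NCS/NO2 trans); (Br/NCS trans, NO2/PPh3 trans).

3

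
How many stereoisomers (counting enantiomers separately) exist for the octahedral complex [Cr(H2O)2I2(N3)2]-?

In an octahedral complex each vertex has one trans partner and four cis neighbours.
The distinct arrangements are (5 in all): H2O trans, I trans, N3 trans; H2O trans, I cis, N3 cis; H2O cis, I cis, N3 trans; H2O cis, I cis, N3 cis (chiral); H2O cis, I trans, N3 cis.
One of these lacks any improper symmetry element and so occurs as an enantiomeric pair, giving 5 + 1 = 6 stereoisomers in total.

6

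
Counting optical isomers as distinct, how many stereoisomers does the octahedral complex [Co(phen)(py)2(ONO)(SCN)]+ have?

Each phen is bidentate and must span two cis positions.
Systematic placement gives 4 geometric isomers: py cis (3 arrangements, 2 chiral); py trans.
Of these, 2 lack any improper symmetry element and so occur as enantiomeric pairs, giving 4 + 2 = 6 stereoisomers in total.

6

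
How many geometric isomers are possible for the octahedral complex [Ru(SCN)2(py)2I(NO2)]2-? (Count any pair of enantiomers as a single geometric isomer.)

The six octahedral sites form three mutually perpendicular trans pairs.
The distinct arrangements are (6 in all): SCN trans, py trans; SCN cis, py cis (3 arrangements, 2 chiral); SCN cis, py trans; SCN trans, py cis.

6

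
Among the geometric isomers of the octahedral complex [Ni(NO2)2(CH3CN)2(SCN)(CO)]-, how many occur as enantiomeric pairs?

2

The six octahedral sites form three mutually perpendicular trans pairs.
There are 6 geometric isomers: NO2 cis, CH3CN trans; NO2 trans, CH3CN trans; NO2 cis, CH3CN cis (3 arrangements, 2 chiral); NO2 trans, CH3CN cis.
Of these, 2 lack any improper symmetry element and so occur as enantiomeric pairs, giving 6 + 2 = 8 stereoisomers in total.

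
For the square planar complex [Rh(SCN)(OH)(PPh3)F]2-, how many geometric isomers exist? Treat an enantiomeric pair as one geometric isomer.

3

A square has two trans pairs of vertices; adjacent vertices are cis.
Working through the distinct placements yields 3 geometric isomers: (F/PPh3 trans, OH/SCN trans); (F/SCN trans, OH/PPh3 trans); (F/OH trans, PPh3/SCN trans).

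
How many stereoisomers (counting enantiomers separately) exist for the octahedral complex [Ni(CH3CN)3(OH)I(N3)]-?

5

There are 4 geometric isomers: CH3CN mer (3 arrangements); CH3CN fac (chiral).
One of these lacks any improper symmetry element and so occurs as an enantiomeric pair, giving 4 + 1 = 5 stereoisomers in total.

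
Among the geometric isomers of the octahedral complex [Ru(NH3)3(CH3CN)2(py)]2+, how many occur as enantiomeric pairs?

The six octahedral sites form three mutually perpendicular trans pairs.
The distinct arrangements are (3 in all): NH3 mer, CH3CN trans; NH3 fac, CH3CN cis; NH3 mer, CH3CN cis.
Each arrangement has an internal mirror plane or centre of symmetry, so none is chiral.

0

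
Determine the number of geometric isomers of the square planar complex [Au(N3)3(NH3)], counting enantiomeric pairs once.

In a square planar complex each vertex has one trans partner and two cis neighbours.
Only one geometric arrangement is possible.

1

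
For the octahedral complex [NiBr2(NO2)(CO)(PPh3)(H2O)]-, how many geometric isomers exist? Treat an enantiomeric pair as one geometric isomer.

In an octahedral complex each vertex has one trans partner and four cis neighbours.
Systematic enumeration (placing each ligand type in turn and discarding arrangements equivalent by rotation or reflection) gives 9 geometric isomers.

9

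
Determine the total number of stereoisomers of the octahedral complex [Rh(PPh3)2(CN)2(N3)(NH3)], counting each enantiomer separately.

8

The distinct arrangements are (6 in all): PPh3 trans, CN trans; PPh3 cis, CN trans; PPh3 trans, CN cis; PPh3 cis, CN cis (3 arrangements, 2 chiral).
Of these, 2 lack any improper symmetry element and so occur as enantiomeric pairs, giving 6 + 2 = 8 stereoisomers in total.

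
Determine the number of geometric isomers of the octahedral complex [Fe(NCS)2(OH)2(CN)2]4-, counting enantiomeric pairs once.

5

An octahedron has six vertices in three trans pairs; every non-trans pair is cis.
Systematic placement gives 5 geometric isomers: NCS trans, OH trans, CN trans; NCS cis, OH cis, CN trans; NCS cis, OH trans, CN cis; NCS cis, OH cis, CN cis (chiral); NCS trans, OH cis, CN cis.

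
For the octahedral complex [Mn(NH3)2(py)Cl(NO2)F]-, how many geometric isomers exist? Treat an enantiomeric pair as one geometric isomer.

9

In an octahedral complex each vertex has one trans partner and four cis neighbours.
Exhaustive case analysis gives 9 geometric isomers.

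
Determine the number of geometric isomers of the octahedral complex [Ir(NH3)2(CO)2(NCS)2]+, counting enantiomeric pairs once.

5

The six octahedral sites form three mutually perpendicular trans pairs.
Systematic placement gives 5 geometric isomers: NH3 trans, CO trans, NCS trans; NH3 cis, CO trans, NCS cis; NH3 trans, CO cis, NCS cis; NH3 cis, CO cis, NCS cis (chiral); NH3 cis, CO cis, NCS trans.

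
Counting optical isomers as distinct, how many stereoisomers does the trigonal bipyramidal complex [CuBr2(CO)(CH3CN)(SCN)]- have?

10

A trigonal bipyramid has two axial and three equatorial sites, which are chemically inequivalent.
Placing the ligands in turn and identifying arrangements related by rotation or reflection leaves 7 distinct geometric isomers.
Of these, 3 lack any improper symmetry element and so occur as enantiomeric pairs, giving 7 + 3 = 10 stereoisomers in total.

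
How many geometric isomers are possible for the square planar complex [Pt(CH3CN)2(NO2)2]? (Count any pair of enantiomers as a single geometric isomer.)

In a square planar complex each vertex has one trans partner and two cis neighbours.
There are 2 geometric isomers: CH3CN cis; CH3CN trans.

2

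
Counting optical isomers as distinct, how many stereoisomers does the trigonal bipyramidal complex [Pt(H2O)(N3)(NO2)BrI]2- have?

A trigonal bipyramid has two axial and three equatorial sites, which are chemically inequivalent.
Placing the ligands in turn and identifying arrangements related by rotation or reflection leaves 10 distinct geometric isomers.
Of these, 10 lack any improper symmetry element and so occur as enantiomeric pairs, giving 10 + 10 = 20 stereoisomers in total.

20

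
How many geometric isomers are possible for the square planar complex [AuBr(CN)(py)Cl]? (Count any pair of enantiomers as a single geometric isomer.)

3

In a square planar complex each vertex has one trans partner and two cis neighbours.
The distinct arrangements are (3 in all): (Br/Cl trans, CN/py trans); (Br/py trans, CN/Cl trans); (Br/CN trans, Cl/py trans).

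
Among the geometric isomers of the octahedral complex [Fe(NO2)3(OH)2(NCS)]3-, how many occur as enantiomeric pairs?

Systematic placement gives 3 geometric isomers: NO2 mer, OH trans; NO2 fac, OH cis; NO2 mer, OH cis.
Each arrangement has an internal mirror plane or centre of symmetry, so none is chiral.

0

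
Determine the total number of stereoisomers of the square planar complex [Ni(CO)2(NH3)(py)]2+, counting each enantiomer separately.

2

In a square planar complex each vertex has one trans partner and two cis neighbours.
There are 2 geometric isomers: CO cis; CO trans.
Each arrangement has an internal mirror plane or centre of symmetry, so none is chiral.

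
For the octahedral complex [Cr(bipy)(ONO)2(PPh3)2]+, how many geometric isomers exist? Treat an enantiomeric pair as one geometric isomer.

In an octahedral complex each vertex has one trans partner and four cis neighbours.
Each bipy is bidentate and must span two cis positions.
Systematic placement gives 3 geometric isomers: ONO trans, PPh3 cis; ONO cis, PPh3 cis (chiral); ONO cis, PPh3 trans.

3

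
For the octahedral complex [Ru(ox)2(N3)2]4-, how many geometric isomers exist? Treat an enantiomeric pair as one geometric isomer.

2

An octahedron has six vertices in three trans pairs; every non-trans pair is cis.
Each ox is bidentate and must span two cis positions.
Systematic placement gives 2 geometric isomers: N3 trans; N3 cis (chiral).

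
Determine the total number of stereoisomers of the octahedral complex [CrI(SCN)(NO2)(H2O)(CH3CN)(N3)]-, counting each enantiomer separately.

In an octahedral complex each vertex has one trans partner and four cis neighbours.
Exhaustive case analysis gives 15 geometric isomers.
Of these, 15 lack any improper symmetry element and so occur as enantiomeric pairs, giving 15 + 15 = 30 stereoisomers in total.

30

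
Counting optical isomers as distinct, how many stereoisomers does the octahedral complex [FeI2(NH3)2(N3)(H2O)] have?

In an octahedral complex each vertex has one trans partner and four cis neighbours.
Working through the distinct placements yields 6 geometric isomers: I cis, NH3 trans; I cis, NH3 cis (3 arrangements, 2 chiral); I trans, NH3 trans; I trans, NH3 cis.
Of these, 2 lack any improper symmetry element and so occur as enantiomeric pairs, giving 6 + 2 = 8 stereoisomers in total.

8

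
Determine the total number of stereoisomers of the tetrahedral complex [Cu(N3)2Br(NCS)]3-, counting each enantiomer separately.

All four vertices of a tetrahedron are equivalent and mutually adjacent, so cis/trans isomerism cannot arise.
Only one geometric arrangement is possible.

1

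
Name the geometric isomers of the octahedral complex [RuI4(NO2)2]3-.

Systematic placement gives 2 geometric isomers: NO2 trans; NO2 cis.

cis and trans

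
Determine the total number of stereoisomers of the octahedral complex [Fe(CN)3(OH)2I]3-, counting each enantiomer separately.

An octahedron has six vertices in three trans pairs; every non-trans pair is cis.
There are 3 geometric isomers: CN mer, OH trans; CN mer, OH cis; CN fac, OH cis.
Each arrangement has an internal mirror plane or centre of symmetry, so none is chiral.

3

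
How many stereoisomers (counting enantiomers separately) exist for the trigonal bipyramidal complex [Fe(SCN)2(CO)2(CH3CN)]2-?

6

In a trigonal bipyramid the two axial positions differ from the three equatorial ones.
Exhaustive case analysis gives 5 geometric isomers.
One of these lacks any improper symmetry element and so occurs as an enantiomeric pair, giving 5 + 1 = 6 stereoisomers in total.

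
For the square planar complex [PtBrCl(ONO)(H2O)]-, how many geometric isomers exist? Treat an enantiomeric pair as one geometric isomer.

3

Working through the distinct placements yields 3 geometric isomers: (Br/H2O trans, Cl/ONO trans); (Br/ONO trans, Cl/H2O trans); (Br/Cl trans, H2O/ONO trans).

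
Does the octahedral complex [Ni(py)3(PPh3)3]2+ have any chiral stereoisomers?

no

In an octahedral complex each vertex has one trans partner and four cis neighbours.
The distinct arrangements are (2 in all): py mer; py fac.
Each arrangement has an internal mirror plane or centre of symmetry, so none is chiral.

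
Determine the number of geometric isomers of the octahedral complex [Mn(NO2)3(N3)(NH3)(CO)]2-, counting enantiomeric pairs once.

4

In an octahedral complex each vertex has one trans partner and four cis neighbours.
Systematic placement gives 4 geometric isomers: NO2 mer (3 arrangements); NO2 fac (chiral).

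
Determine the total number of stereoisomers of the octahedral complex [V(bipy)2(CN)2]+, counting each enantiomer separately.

An octahedron has six vertices in three trans pairs; every non-trans pair is cis.
Each bipy is bidentate and must span two cis positions.
Systematic placement gives 2 geometric isomers: CN trans; CN cis (chiral).
One of these lacks any improper symmetry element and so occurs as an enantiomeric pair, giving 2 + 1 = 3 stereoisomers in total.

3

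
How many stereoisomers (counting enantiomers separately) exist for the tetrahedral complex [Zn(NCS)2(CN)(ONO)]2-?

1

Only one geometric arrangement is possible.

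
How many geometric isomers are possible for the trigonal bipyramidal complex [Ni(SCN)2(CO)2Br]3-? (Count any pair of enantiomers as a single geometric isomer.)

5

Systematic enumeration (placing each ligand type in turn and discarding arrangements equivalent by rotation or reflection) gives 5 geometric isomers.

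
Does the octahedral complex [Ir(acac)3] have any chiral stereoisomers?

yes

The six octahedral sites form three mutually perpendicular trans pairs.
Each acac is bidentate and must span two cis positions.
Only one geometric arrangement is possible; it has no improper symmetry element, so it exists as a pair of enantiomers (2 stereoisomers).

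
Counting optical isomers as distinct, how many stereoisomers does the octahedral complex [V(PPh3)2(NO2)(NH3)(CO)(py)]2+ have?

15

The six octahedral sites form three mutually perpendicular trans pairs.
Systematic enumeration (placing each ligand type in turn and discarding arrangements equivalent by rotation or reflection) gives 9 geometric isomers.
Of these, 6 lack any improper symmetry element and so occur as enantiomeric pairs, giving 9 + 6 = 15 stereoisomers in total.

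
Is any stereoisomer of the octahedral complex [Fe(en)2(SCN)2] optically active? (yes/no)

The six octahedral sites form three mutually perpendicular trans pairs.
Each en is bidentate and must span two cis positions.
The distinct arrangements are (2 in all): SCN trans; SCN cis (chiral).
One of these lacks any improper symmetry element and so occurs as an enantiomeric pair, giving 2 + 1 = 3 stereoisomers in total.

yes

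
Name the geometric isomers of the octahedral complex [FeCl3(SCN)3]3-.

fac and mer

In an octahedral complex each vertex has one trans partner and four cis neighbours.
There are 2 geometric isomers: Cl mer; Cl fac.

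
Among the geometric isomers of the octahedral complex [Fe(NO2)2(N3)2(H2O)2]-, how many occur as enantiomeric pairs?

1

The six octahedral sites form three mutually perpendicular trans pairs.
Systematic placement gives 5 geometric isomers: NO2 trans, N3 trans, H2O trans; NO2 cis, N3 cis, H2O trans; NO2 trans, N3 cis, H2O cis; NO2 cis, N3 cis, H2O cis (chiral); NO2 cis, N3 trans, H2O cis.
One of these lacks any improper symmetry element and so occurs as an enantiomeric pair, giving 5 + 1 = 6 stereoisomers in total.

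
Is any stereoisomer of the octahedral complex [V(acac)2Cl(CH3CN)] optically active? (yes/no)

yes

In an octahedral complex each vertex has one trans partner and four cis neighbours.
Each acac is bidentate and must span two cis positions.
Systematic placement gives 2 geometric isomers: Cl and CH3CN mutually trans; Cl and CH3CN mutually cis (chiral).
One of these lacks any improper symmetry element and so occurs as an enantiomeric pair, giving 2 + 1 = 3 stereoisomers in total.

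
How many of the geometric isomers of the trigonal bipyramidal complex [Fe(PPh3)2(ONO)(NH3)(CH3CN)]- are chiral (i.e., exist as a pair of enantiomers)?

Systematic enumeration (placing each ligand type in turn and discarding arrangements equivalent by rotation or reflection) gives 7 geometric isomers.
Of these, 3 lack any improper symmetry element and so occur as enantiomeric pairs, giving 7 + 3 = 10 stereoisomers in total.

3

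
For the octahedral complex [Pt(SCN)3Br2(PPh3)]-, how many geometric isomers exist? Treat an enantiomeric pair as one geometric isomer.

3

The distinct arrangements are (3 in all): SCN mer, Br trans; SCN mer, Br cis; SCN fac, Br cis.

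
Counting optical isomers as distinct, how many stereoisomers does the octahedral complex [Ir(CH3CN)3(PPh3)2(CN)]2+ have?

3

In an octahedral complex each vertex has one trans partner and four cis neighbours.
Systematic placement gives 3 geometric isomers: CH3CN mer, PPh3 trans; CH3CN mer, PPh3 cis; CH3CN fac, PPh3 cis.
Each arrangement has an internal mirror plane or centre of symmetry, so none is chiral.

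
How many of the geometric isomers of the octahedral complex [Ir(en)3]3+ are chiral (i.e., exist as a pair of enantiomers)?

1

In an octahedral complex each vertex has one trans partner and four cis neighbours.
Each en is bidentate and must span two cis positions.
Only one geometric arrangement is possible; it has no improper symmetry element, so it exists as a pair of enantiomers (2 stereoisomers).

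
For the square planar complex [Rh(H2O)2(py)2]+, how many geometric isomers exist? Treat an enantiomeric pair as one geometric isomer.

2

In a square planar complex each vertex has one trans partner and two cis neighbours.
Working through the distinct placements yields 2 geometric isomers: H2O cis; H2O trans.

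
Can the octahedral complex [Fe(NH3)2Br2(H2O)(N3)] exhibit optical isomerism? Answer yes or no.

An octahedron has six vertices in three trans pairs; every non-trans pair is cis.
The distinct arrangements are (6 in all): NH3 trans, Br trans; NH3 cis, Br trans; NH3 trans, Br cis; NH3 cis, Br cis (3 arrangements, 2 chiral).
Of these, 2 lack any improper symmetry element and so occur as enantiomeric pairs, giving 6 + 2 = 8 stereoisomers in total.

yes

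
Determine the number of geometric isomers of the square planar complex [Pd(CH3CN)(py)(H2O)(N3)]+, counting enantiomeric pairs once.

In a square planar complex each vertex has one trans partner and two cis neighbours.
Working through the distinct placements yields 3 geometric isomers: (CH3CN/N3 trans, H2O/py trans); (CH3CN/py trans, H2O/N3 trans); (CH3CN/H2O trans, N3/py trans).

3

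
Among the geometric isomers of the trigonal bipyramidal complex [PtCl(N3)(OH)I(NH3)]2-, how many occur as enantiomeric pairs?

10

In a trigonal bipyramid the two axial positions differ from the three equatorial ones.
Placing the ligands in turn and identifying arrangements related by rotation or reflection leaves 10 distinct geometric isomers.
Of these, 10 lack any improper symmetry element and so occur as enantiomeric pairs, giving 10 + 10 = 20 stereoisomers in total.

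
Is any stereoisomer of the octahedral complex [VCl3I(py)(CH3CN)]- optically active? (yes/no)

In an octahedral complex each vertex has one trans partner and four cis neighbours.
Working through the distinct placements yields 4 geometric isomers: Cl mer (3 arrangements); Cl fac (chiral).
One of these lacks any improper symmetry element and so occurs as an enantiomeric pair, giving 4 + 1 = 5 stereoisomers in total.

yes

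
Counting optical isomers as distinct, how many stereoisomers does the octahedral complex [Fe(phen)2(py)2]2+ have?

In an octahedral complex each vertex has one trans partner and four cis neighbours.
Each phen is bidentate and must span two cis positions.
The distinct arrangements are (2 in all): py trans; py cis (chiral).
One of these lacks any improper symmetry element and so occurs as an enantiomeric pair, giving 2 + 1 = 3 stereoisomers in total.

3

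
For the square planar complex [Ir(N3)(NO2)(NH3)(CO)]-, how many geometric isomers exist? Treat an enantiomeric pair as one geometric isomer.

3

In a square planar complex each vertex has one trans partner and two cis neighbours.
Systematic placement gives 3 geometric isomers: (CO/NH3 trans, N3/NO2 trans); (CO/NO2 trans, N3/NH3 trans); (CO/N3 trans, NH3/NO2 trans).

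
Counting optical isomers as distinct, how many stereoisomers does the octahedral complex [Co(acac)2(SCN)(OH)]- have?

The six octahedral sites form three mutually perpendicular trans pairs.
Each acac is bidentate and must span two cis positions.
Working through the distinct placements yields 2 geometric isomers: SCN and OH mutually trans; SCN and OH mutually cis (chiral).
One of these lacks any improper symmetry element and so occurs as an enantiomeric pair, giving 2 + 1 = 3 stereoisomers in total.

3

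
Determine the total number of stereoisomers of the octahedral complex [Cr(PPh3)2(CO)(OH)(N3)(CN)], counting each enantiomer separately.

15

In an octahedral complex each vertex has one trans partner and four cis neighbours.
Exhaustive case analysis gives 9 geometric isomers.
Of these, 6 lack any improper symmetry element and so occur as enantiomeric pairs, giving 9 + 6 = 15 stereoisomers in total.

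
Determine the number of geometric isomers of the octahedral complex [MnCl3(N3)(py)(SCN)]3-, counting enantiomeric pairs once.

4

An octahedron has six vertices in three trans pairs; every non-trans pair is cis.
Working through the distinct placements yields 4 geometric isomers: Cl mer (3 arrangements); Cl fac (chiral).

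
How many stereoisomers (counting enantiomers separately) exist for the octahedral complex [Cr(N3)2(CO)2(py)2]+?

The six octahedral sites form three mutually perpendicular trans pairs.
There are 5 geometric isomers: N3 trans, CO trans, py trans; N3 cis, CO trans, py cis; N3 cis, CO cis, py trans; N3 cis, CO cis, py cis (chiral); N3 trans, CO cis, py cis.
One of these lacks any improper symmetry element and so occurs as an enantiomeric pair, giving 5 + 1 = 6 stereoisomers in total.

6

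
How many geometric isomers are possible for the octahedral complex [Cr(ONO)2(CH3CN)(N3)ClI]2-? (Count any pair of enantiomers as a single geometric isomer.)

9

Exhaustive case analysis gives 9 geometric isomers.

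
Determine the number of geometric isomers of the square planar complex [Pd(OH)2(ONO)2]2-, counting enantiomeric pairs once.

A square has two trans pairs of vertices; adjacent vertices are cis.
Systematic placement gives 2 geometric isomers: OH cis; OH trans.

2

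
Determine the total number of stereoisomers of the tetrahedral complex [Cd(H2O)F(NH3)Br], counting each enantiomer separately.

In a tetrahedral complex all four positions are equivalent and every pair of ligands is adjacent — there is no cis/trans distinction.
Only one geometric arrangement is possible; it has no improper symmetry element, so it exists as a pair of enantiomers (2 stereoisomers).

2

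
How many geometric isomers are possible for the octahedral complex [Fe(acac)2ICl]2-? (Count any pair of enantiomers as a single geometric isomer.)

Each acac is bidentate and must span two cis positions.
Systematic placement gives 2 geometric isomers: I and Cl mutually trans; I and Cl mutually cis (chiral).

2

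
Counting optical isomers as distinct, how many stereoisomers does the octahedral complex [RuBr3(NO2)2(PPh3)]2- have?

An octahedron has six vertices in three trans pairs; every non-trans pair is cis.
There are 3 geometric isomers: Br mer, NO2 cis; Br mer, NO2 trans; Br fac, NO2 cis.
Each arrangement has an internal mirror plane or centre of symmetry, so none is chiral.

3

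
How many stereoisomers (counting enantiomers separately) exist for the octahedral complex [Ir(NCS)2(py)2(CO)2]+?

An octahedron has six vertices in three trans pairs; every non-trans pair is cis.
There are 5 geometric isomers: NCS trans, py trans, CO trans; NCS cis, py cis, CO trans; NCS cis, py trans, CO cis; NCS cis, py cis, CO cis (chiral); NCS trans, py cis, CO cis.
One of these lacks any improper symmetry element and so occurs as an enantiomeric pair, giving 5 + 1 = 6 stereoisomers in total.

6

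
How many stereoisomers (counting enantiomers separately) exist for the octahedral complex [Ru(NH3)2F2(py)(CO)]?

An octahedron has six vertices in three trans pairs; every non-trans pair is cis.
Systematic placement gives 6 geometric isomers: NH3 cis, F cis (3 arrangements, 2 chiral); NH3 trans, F cis; NH3 cis, F trans; NH3 trans, F trans.
Of these, 2 lack any improper symmetry element and so occur as enantiomeric pairs, giving 6 + 2 = 8 stereoisomers in total.

8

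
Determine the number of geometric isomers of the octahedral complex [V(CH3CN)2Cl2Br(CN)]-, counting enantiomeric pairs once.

There are 6 geometric isomers: CH3CN cis, Cl trans; CH3CN cis, Cl cis (3 arrangements, 2 chiral); CH3CN trans, Cl trans; CH3CN trans, Cl cis.

6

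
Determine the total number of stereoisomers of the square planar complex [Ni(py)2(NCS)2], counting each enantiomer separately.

In a square planar complex each vertex has one trans partner and two cis neighbours.
Systematic placement gives 2 geometric isomers: py cis; py trans.
Each arrangement has an internal mirror plane or centre of symmetry, so none is chiral.

2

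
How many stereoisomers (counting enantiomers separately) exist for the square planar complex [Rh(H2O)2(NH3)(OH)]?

2

In a square planar complex each vertex has one trans partner and two cis neighbours.
Systematic placement gives 2 geometric isomers: H2O cis; H2O trans.
Each arrangement has an internal mirror plane or centre of symmetry, so none is chiral.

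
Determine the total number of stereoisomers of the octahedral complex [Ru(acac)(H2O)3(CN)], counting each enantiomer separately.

An octahedron has six vertices in three trans pairs; every non-trans pair is cis.
Each acac is bidentate and must span two cis positions.
Systematic placement gives 2 geometric isomers: H2O fac; H2O mer.
Each arrangement has an internal mirror plane or centre of symmetry, so none is chiral.

2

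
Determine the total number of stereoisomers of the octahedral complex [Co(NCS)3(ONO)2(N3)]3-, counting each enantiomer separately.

Systematic placement gives 3 geometric isomers: NCS mer, ONO trans; NCS fac, ONO cis; NCS mer, ONO cis.
Each arrangement has an internal mirror plane or centre of symmetry, so none is chiral.

3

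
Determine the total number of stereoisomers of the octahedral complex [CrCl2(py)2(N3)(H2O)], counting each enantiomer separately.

8

An octahedron has six vertices in three trans pairs; every non-trans pair is cis.
The distinct arrangements are (6 in all): Cl trans, py trans; Cl trans, py cis; Cl cis, py trans; Cl cis, py cis (3 arrangements, 2 chiral).
Of these, 2 lack any improper symmetry element and so occur as enantiomeric pairs, giving 6 + 2 = 8 stereoisomers in total.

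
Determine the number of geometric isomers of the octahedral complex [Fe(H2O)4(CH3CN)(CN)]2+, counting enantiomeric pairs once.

An octahedron has six vertices in three trans pairs; every non-trans pair is cis.
Working through the distinct placements yields 2 geometric isomers: CH3CN and CN mutually trans; CH3CN and CN mutually cis.

2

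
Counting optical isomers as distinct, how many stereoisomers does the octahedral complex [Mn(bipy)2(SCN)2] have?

3

Each bipy is bidentate and must span two cis positions.
Systematic placement gives 2 geometric isomers: SCN trans; SCN cis (chiral).
One of these lacks any improper symmetry element and so occurs as an enantiomeric pair, giving 2 + 1 = 3 stereoisomers in total.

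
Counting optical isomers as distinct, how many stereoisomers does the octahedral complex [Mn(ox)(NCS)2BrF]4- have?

6

The six octahedral sites form three mutually perpendicular trans pairs.
Each ox is bidentate and must span two cis positions.
Working through the distinct placements yields 4 geometric isomers: NCS cis (3 arrangements, 2 chiral); NCS trans.
Of these, 2 lack any improper symmetry element and so occur as enantiomeric pairs, giving 4 + 2 = 6 stereoisomers in total.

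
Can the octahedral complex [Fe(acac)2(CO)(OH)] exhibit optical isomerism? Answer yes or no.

Each acac is bidentate and must span two cis positions.
The distinct arrangements are (2 in all): CO and OH mutually trans; CO and OH mutually cis (chiral).
One of these lacks any improper symmetry element and so occurs as an enantiomeric pair, giving 2 + 1 = 3 stereoisomers in total.

yes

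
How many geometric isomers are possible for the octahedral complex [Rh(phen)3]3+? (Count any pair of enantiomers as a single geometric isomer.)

1

The six octahedral sites form three mutually perpendicular trans pairs.
Each phen is bidentate and must span two cis positions.
Only one geometric arrangement is possible; it has no improper symmetry element, so it exists as a pair of enantiomers (2 stereoisomers).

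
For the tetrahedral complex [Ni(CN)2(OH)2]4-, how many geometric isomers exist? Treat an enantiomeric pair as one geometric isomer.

1

All four vertices of a tetrahedron are equivalent and mutually adjacent, so cis/trans isomerism cannot arise.
Only one geometric arrangement is possible.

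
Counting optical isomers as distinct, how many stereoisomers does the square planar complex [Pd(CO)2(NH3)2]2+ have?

2

A square has two trans pairs of vertices; adjacent vertices are cis.
There are 2 geometric isomers: CO cis; CO trans.
Each arrangement has an internal mirror plane or centre of symmetry, so none is chiral.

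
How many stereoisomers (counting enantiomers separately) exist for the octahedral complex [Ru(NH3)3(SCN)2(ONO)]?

3

The six octahedral sites form three mutually perpendicular trans pairs.
The distinct arrangements are (3 in all): NH3 mer, SCN trans; NH3 mer, SCN cis; NH3 fac, SCN cis.
Each arrangement has an internal mirror plane or centre of symmetry, so none is chiral.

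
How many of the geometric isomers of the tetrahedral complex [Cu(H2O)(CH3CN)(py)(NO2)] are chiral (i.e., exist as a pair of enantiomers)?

1

All four vertices of a tetrahedron are equivalent and mutually adjacent, so cis/trans isomerism cannot arise.
Only one geometric arrangement is possible; it has no improper symmetry element, so it exists as a pair of enantiomers (2 stereoisomers).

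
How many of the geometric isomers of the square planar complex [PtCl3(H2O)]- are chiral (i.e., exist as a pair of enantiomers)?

In a square planar complex each vertex has one trans partner and two cis neighbours.
Only one geometric arrangement is possible.

0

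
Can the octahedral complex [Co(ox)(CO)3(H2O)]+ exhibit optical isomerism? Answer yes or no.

no

The six octahedral sites form three mutually perpendicular trans pairs.
Each ox is bidentate and must span two cis positions.
Working through the distinct placements yields 2 geometric isomers: CO mer; CO fac.
Each arrangement has an internal mirror plane or centre of symmetry, so none is chiral.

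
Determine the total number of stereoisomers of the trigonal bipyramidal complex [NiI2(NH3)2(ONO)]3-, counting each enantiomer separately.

In a trigonal bipyramid the two axial positions differ from the three equatorial ones.
Placing the ligands in turn and identifying arrangements related by rotation or reflection leaves 5 distinct geometric isomers.
One of these lacks any improper symmetry element and so occurs as an enantiomeric pair, giving 5 + 1 = 6 stereoisomers in total.

6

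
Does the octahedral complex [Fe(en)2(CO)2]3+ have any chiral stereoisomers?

yes

Each en is bidentate and must span two cis positions.
The distinct arrangements are (2 in all): CO trans; CO cis (chiral).
One of these lacks any improper symmetry element and so occurs as an enantiomeric pair, giving 2 + 1 = 3 stereoisomers in total.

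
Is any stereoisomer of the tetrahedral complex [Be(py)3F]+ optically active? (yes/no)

In a tetrahedral complex all four positions are equivalent and every pair of ligands is adjacent — there is no cis/trans distinction.
Only one geometric arrangement is possible.

no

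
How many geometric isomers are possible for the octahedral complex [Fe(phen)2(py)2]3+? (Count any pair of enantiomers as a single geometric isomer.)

In an octahedral complex each vertex has one trans partner and four cis neighbours.
Each phen is bidentate and must span two cis positions.
Working through the distinct placements yields 2 geometric isomers: py trans; py cis (chiral).

2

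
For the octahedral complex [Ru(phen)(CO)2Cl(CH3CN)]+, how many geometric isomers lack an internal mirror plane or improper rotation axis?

Each phen is bidentate and must span two cis positions.
Working through the distinct placements yields 4 geometric isomers: CO cis (3 arrangements, 2 chiral); CO trans.
Of these, 2 lack any improper symmetry element and so occur as enantiomeric pairs, giving 4 + 2 = 6 stereoisomers in total.

2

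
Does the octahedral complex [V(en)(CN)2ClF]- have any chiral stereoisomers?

Each en is bidentate and must span two cis positions.
The distinct arrangements are (4 in all): CN trans; CN cis (3 arrangements, 2 chiral).
Of these, 2 lack any improper symmetry element and so occur as enantiomeric pairs, giving 4 + 2 = 6 stereoisomers in total.

yes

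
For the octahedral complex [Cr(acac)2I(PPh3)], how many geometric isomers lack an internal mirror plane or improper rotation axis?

Each acac is bidentate and must span two cis positions.
The distinct arrangements are (2 in all): I and PPh3 mutually trans; I and PPh3 mutually cis (chiral).
One of these lacks any improper symmetry element and so occurs as an enantiomeric pair, giving 2 + 1 = 3 stereoisomers in total.

1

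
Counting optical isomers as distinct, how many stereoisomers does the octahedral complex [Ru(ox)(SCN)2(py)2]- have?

4

In an octahedral complex each vertex has one trans partner and four cis neighbours.
Each ox is bidentate and must span two cis positions.
Working through the distinct placements yields 3 geometric isomers: SCN trans, py cis; SCN cis, py trans; SCN cis, py cis (chiral).
One of these lacks any improper symmetry element and so occurs as an enantiomeric pair, giving 3 + 1 = 4 stereoisomers in total.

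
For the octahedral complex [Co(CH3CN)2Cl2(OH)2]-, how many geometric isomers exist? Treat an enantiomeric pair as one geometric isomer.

The six octahedral sites form three mutually perpendicular trans pairs.
There are 5 geometric isomers: CH3CN trans, Cl trans, OH trans; CH3CN trans, Cl cis, OH cis; CH3CN cis, Cl cis, OH trans; CH3CN cis, Cl cis, OH cis (chiral); CH3CN cis, Cl trans, OH cis.

5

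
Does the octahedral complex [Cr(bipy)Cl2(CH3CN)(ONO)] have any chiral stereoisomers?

yes

Each bipy is bidentate and must span two cis positions.
There are 4 geometric isomers: Cl cis (3 arrangements, 2 chiral); Cl trans.
Of these, 2 lack any improper symmetry element and so occur as enantiomeric pairs, giving 4 + 2 = 6 stereoisomers in total.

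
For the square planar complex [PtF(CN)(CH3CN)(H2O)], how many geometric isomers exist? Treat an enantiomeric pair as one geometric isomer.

3

A square has two trans pairs of vertices; adjacent vertices are cis.
The distinct arrangements are (3 in all): (CH3CN/F trans, CN/H2O trans); (CH3CN/H2O trans, CN/F trans); (CH3CN/CN trans, F/H2O trans).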